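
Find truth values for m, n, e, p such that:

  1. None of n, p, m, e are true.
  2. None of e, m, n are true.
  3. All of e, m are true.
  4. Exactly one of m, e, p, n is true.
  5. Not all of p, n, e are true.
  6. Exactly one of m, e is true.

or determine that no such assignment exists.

Case m = True:
  Constraint (1) is violated (m=T) — contradiction.
Case m = False:
  Constraint (3) is violated (m=F) — contradiction.
Both cases fail — unsatisfiable.

Unsatisfiable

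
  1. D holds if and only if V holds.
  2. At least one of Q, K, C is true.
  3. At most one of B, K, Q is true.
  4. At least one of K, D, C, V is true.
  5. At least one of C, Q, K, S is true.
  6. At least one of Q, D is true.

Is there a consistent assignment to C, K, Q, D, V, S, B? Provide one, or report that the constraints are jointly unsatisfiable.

C = True; K = False; Q = True; D = True; V = True; S = True; B = False

  (1) D=T, V=T — same ✓
  (2) {Q, K, C}: 2 true — at least one ✓
  (3) {B, K, Q}: 1 true — at most one ✓
  (4) {K, D, C, V}: 3 true — at least one ✓
  (5) {C, Q, K, S}: 3 true — at least one ✓
  (6) {Q, D}: 2 true — at least one ✓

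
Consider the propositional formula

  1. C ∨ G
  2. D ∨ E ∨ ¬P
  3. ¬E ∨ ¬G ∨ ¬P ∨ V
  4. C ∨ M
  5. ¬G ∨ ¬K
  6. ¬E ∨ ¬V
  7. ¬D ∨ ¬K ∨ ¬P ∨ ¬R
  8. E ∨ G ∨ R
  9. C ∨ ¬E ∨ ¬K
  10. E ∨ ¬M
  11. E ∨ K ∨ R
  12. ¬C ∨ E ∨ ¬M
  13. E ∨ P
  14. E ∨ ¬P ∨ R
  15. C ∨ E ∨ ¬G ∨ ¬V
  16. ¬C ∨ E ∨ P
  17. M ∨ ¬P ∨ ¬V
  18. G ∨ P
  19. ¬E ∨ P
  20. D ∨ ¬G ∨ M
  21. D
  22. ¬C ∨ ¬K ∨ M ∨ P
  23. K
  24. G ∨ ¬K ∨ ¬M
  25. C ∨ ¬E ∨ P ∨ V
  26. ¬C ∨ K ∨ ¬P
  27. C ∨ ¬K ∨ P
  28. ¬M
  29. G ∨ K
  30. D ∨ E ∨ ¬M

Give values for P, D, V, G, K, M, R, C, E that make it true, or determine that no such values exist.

Unit clause (D) forces D = True.
Unit clause (K) forces K = True.
Unit clause (¬M) forces M = False.
In (C ∨ M) only C is left, so C = True.
In (¬G ∨ ¬K) only ¬G is left, so G = False.
In (G ∨ P) only P is left, so P = True.
In (¬D ∨ ¬K ∨ ¬P ∨ ¬R) only ¬R is left, so R = False.
In (E ∨ G ∨ R) only E is left, so E = True.
In (M ∨ ¬P ∨ ¬V) only ¬V is left, so V = False.
All clauses satisfied.

P = True; D = True; V = False; G = False; K = True; M = False; R = False; C = True; E = True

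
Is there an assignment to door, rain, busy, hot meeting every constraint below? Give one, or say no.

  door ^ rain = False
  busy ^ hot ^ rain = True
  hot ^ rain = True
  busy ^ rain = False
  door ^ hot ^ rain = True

door: False, rain: False, busy: False, hot: True

door ^ rain = F ^ F = False ✓
busy ^ hot ^ rain = F ^ T ^ F = True ✓
hot ^ rain = T ^ F = True ✓
busy ^ rain = F ^ F = False ✓
door ^ hot ^ rain = F ^ T ^ F = True ✓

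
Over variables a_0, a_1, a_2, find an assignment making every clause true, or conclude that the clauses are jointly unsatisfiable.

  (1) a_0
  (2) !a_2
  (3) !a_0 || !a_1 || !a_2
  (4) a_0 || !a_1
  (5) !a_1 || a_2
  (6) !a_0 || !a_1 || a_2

a_0: True, a_1: False, a_2: False

Unit clause (a_0) forces a_0 = True.
Unit clause (!a_2) forces a_2 = False.
In (!a_1 || a_2) only !a_1 is left, so a_1 = False.
Check each clause:
  (a_0): a_0 holds.
  (!a_2): !a_2 holds.
  (!a_0 || !a_1 || !a_2): !a_1 holds.
  (a_0 || !a_1): a_0 holds.
  (!a_1 || a_2): !a_1 holds.
  (!a_0 || !a_1 || a_2): !a_1 holds.
All clauses satisfied.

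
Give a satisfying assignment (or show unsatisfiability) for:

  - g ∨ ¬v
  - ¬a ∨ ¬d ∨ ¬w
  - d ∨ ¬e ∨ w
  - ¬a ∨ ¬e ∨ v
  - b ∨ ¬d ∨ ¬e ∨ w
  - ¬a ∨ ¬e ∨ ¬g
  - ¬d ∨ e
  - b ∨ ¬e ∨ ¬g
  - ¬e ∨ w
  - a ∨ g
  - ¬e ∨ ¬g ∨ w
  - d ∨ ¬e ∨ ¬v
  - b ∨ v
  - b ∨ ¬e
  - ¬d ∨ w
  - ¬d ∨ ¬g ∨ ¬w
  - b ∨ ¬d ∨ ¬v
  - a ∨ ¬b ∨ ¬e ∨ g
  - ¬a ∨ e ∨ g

e: False; d: False; b: False; w: False; v: True; a: True; g: True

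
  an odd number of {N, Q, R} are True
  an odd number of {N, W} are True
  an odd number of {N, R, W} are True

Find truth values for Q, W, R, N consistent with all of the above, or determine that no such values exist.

Q = False, W = False, R = False, N = True

{N, Q, R}: 1 true → odd ✓
{N, W}: 1 true → odd ✓
{N, R, W}: 1 true → odd ✓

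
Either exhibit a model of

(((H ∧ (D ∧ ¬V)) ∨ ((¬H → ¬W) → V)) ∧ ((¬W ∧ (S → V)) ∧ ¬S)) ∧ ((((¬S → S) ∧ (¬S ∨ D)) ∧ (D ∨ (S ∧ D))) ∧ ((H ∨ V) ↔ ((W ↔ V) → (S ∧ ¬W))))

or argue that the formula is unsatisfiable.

Case S = True: the conjunct ¬S is False.
Case S = False: the conjunct ¬S → S becomes ¬False → False = False.
Both cases fail — unsatisfiable.

The formula is unsatisfiable.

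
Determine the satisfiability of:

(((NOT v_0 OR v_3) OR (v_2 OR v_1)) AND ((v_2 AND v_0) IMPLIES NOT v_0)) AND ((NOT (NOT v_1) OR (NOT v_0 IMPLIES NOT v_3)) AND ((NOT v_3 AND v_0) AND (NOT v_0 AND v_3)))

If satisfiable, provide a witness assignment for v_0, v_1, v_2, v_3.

Unsatisfiable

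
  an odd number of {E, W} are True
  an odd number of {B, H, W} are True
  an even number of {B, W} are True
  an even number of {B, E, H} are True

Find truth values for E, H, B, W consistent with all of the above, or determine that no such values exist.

E: False, H: True, B: True, W: True

{E, W}: 1 true → odd ✓
{B, H, W}: 3 true → odd ✓
{B, W}: 2 true → even ✓
{B, E, H}: 2 true → even ✓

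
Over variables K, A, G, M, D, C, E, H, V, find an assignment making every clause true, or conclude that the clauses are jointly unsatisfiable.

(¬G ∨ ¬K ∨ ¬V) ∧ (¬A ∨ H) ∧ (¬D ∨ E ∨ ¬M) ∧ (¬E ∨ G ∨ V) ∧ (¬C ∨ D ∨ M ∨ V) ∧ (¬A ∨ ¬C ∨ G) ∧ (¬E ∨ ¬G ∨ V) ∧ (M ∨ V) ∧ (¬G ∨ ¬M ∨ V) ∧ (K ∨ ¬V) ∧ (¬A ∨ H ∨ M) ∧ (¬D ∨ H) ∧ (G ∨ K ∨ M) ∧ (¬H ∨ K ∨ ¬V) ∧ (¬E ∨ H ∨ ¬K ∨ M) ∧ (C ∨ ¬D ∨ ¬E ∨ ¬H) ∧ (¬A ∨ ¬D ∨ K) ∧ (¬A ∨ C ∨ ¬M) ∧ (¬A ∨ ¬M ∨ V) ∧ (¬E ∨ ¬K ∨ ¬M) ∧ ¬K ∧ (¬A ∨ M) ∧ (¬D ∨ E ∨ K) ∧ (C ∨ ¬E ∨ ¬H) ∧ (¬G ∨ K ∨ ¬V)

K = False, A = False, G = False, M = True, D = False, C = True, E = False, H = False, V = False

Unit clause (¬K) forces K = False.
In (K ∨ ¬V) only ¬V is left, so V = False.
In (M ∨ V) only M is left, so M = True.
In (¬G ∨ ¬M ∨ V) only ¬G is left, so G = False.
In (¬A ∨ ¬M ∨ V) only ¬A is left, so A = False.
In (¬E ∨ G ∨ V) only ¬E is left, so E = False.
In (¬D ∨ E ∨ K) only ¬D is left, so D = False.
Set C = True.
Set H = False.
All clauses satisfied.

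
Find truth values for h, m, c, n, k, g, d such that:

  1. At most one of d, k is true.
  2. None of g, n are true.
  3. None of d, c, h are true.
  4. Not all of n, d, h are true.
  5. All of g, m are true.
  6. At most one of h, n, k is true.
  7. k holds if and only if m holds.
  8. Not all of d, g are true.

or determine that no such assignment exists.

Unsatisfiable — no assignment works.

Case g = True:
  Constraint (2) is violated (g=T) — contradiction.
Case g = False:
  Constraint (5) is violated (g=F) — contradiction.
Both cases fail — unsatisfiable.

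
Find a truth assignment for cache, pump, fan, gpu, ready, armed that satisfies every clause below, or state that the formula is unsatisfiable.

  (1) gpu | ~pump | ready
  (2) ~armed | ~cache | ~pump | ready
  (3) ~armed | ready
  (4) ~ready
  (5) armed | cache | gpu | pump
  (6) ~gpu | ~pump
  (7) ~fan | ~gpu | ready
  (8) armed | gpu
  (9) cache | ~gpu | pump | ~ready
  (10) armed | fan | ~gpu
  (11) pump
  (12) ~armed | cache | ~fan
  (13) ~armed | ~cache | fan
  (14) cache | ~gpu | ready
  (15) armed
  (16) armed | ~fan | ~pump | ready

The formula is unsatisfiable.

Case ready = True:
  Clause (~ready) is falsified — contradiction.
Case ready = False:
  (~armed | ready) forces armed = False.
  Clause (armed) is falsified — contradiction.
Both cases fail, so the formula is unsatisfiable.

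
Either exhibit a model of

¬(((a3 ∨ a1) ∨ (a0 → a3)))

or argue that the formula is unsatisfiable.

a0: True, a1: False, a3: False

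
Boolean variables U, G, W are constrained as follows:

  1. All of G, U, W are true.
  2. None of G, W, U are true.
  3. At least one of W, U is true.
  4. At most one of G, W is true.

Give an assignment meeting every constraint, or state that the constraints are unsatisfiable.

Case U = True:
  Constraint (2) is violated (U=T) — contradiction.
Case U = False:
  Constraint (1) is violated (U=F) — contradiction.
Both cases fail — unsatisfiable.

No satisfying assignment exists.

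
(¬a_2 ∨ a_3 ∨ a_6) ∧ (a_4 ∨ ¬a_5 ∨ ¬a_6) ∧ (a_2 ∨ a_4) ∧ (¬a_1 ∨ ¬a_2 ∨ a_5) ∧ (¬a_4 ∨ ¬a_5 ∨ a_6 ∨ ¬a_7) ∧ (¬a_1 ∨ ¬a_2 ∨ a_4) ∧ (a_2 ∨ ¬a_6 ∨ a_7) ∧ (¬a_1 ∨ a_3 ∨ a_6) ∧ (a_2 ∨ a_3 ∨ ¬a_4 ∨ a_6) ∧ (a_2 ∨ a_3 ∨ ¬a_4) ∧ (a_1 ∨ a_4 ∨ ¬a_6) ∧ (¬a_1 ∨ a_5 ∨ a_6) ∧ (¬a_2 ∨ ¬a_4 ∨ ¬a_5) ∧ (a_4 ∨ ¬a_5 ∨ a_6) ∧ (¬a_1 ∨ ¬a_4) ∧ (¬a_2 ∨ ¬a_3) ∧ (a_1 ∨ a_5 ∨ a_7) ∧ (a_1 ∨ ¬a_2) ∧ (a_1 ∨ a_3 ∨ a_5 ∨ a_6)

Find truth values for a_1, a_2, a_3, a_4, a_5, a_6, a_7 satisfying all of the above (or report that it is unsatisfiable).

a_1 = False, a_2 = False, a_3 = True, a_4 = True, a_5 = True, a_6 = False, a_7 = False

Try a_1 = True:
  (¬a_1 ∨ ¬a_4) forces a_4 = False.
  (a_2 ∨ a_4) forces a_2 = True.
  clause (¬a_1 ∨ ¬a_2 ∨ a_4) is falsified — backtrack.
So a_1 = False.
  then (a_1 ∨ ¬a_2) forces a_2 = False.
  then (a_2 ∨ a_4) forces a_4 = True.
  then (a_2 ∨ a_3 ∨ ¬a_4) forces a_3 = True.
Set a_5 = True.
Set a_6 = False.
  then (¬a_4 ∨ ¬a_5 ∨ a_6 ∨ ¬a_7) forces a_7 = False.
All clauses satisfied.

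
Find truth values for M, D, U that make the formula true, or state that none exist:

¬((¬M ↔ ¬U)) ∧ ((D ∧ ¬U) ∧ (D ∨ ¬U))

M: True, D: True, U: False

  ¬((¬M ↔ ¬U)) = True
    ¬M ↔ ¬U = False
      ¬M = False
      ¬U = True
  (D ∧ ¬U) ∧ (D ∨ ¬U) = True
    D ∧ ¬U = True
      ¬U = True
    D ∨ ¬U = True
      ¬U = True
Both conjuncts True, so the formula holds.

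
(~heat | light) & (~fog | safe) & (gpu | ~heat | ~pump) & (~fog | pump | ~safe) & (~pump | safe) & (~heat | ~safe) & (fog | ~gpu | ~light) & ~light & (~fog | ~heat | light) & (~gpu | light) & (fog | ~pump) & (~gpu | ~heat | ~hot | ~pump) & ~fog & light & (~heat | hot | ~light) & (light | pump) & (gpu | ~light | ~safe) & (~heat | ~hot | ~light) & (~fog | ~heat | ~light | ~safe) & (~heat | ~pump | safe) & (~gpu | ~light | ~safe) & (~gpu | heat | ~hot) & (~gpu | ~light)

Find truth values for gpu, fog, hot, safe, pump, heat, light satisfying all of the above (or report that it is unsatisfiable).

The formula is unsatisfiable.

Case light = True:
  Clause (~light) is falsified — contradiction.
Case light = False:
  Clause (light) is falsified — contradiction.
Both cases fail, so the formula is unsatisfiable.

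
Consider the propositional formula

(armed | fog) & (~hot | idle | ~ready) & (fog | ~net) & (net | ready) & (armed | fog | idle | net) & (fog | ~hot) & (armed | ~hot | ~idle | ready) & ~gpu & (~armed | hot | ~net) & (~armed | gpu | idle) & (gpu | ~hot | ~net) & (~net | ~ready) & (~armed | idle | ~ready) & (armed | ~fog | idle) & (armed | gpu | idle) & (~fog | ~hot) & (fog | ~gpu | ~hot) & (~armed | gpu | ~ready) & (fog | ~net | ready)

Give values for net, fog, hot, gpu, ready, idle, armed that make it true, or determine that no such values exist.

net = False, fog = True, hot = False, gpu = False, ready = True, idle = True, armed = False

Unit clause (~gpu) forces gpu = False.
Set net = False.
  then (net | ready) forces ready = True.
  then (~armed | gpu | ~ready) forces armed = False.
  then (armed | fog) forces fog = True.
  then (armed | ~fog | idle) forces idle = True.
  then (~fog | ~hot) forces hot = False.
All clauses satisfied.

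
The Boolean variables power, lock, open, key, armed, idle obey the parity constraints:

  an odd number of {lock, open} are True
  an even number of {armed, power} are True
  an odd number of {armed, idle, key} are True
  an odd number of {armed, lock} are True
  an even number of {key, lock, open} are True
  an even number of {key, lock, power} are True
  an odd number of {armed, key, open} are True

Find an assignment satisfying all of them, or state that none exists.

power=T, lock=F, open=T, key=T, armed=T, idle=T

{lock, open}: 1 true → odd ✓
{armed, power}: 2 true → even ✓
{armed, idle, key}: 3 true → odd ✓
{armed, lock}: 1 true → odd ✓
{key, lock, open}: 2 true → even ✓
{key, lock, power}: 2 true → even ✓
{armed, key, open}: 3 true → odd ✓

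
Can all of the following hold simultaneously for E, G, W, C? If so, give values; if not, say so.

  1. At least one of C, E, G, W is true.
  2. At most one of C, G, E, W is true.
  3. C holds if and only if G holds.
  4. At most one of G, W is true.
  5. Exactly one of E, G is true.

E=T, G=F, W=F, C=F

  (1) {C, E, G, W}: 1 true — at least one ✓
  (2) {C, G, E, W}: 1 true — at most one ✓
  (3) C=F, G=F — same ✓
  (4) {G, W}: 0 true — at most one ✓
  (5) {E, G}: 1 true — exactly one ✓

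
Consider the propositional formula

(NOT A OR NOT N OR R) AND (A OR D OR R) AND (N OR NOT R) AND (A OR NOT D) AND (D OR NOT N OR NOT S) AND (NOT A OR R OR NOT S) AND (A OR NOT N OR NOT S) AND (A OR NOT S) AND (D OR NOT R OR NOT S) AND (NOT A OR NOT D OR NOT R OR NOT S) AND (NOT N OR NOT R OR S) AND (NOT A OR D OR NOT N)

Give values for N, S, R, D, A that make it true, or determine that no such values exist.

N: False; S: False; R: False; D: True; A: True

Set N = False.
  then (N OR NOT R) forces R = False.
Set S = False.
Set D = True.
  then (A OR NOT D) forces A = True.
All clauses satisfied.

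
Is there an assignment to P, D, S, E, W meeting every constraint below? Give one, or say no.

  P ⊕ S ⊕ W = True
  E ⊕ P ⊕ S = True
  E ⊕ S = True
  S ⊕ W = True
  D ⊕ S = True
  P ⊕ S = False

P = False, D = True, S = False, E = True, W = True

P ⊕ S ⊕ W = F ⊕ F ⊕ T = True ✓
E ⊕ P ⊕ S = T ⊕ F ⊕ F = True ✓
E ⊕ S = T ⊕ F = True ✓
S ⊕ W = F ⊕ T = True ✓
D ⊕ S = T ⊕ F = True ✓
P ⊕ S = F ⊕ F = False ✓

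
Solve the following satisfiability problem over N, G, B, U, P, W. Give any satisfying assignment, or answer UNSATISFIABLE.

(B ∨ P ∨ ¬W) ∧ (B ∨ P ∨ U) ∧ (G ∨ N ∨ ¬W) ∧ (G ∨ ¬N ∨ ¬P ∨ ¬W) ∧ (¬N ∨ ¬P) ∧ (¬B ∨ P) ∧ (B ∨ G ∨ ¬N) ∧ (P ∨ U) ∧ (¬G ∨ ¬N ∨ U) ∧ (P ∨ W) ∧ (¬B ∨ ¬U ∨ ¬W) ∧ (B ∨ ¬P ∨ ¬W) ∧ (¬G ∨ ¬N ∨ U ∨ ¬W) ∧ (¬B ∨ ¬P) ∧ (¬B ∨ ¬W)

Set N = False.
Set G = True.
Try B = True:
  (¬B ∨ P) forces P = True.
  clause (¬B ∨ ¬P) is falsified — backtrack.
So B = False.
Set U = False.
  then (B ∨ P ∨ U) forces P = True.
  then (B ∨ ¬P ∨ ¬W) forces W = False.
All clauses satisfied.

N = False; G = True; B = False; U = False; P = True; W = False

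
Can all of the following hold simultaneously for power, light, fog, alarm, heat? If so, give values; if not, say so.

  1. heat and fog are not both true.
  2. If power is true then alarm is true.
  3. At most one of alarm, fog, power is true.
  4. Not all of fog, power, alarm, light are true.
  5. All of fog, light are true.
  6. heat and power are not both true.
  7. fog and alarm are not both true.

power = False, light = True, fog = True, alarm = False, heat = False

  (1) heat=F, fog=T — not both ✓
  (2) power=F ⇒ alarm: vacuous ✓
  (3) {alarm, fog, power}: 1 true — at most one ✓
  (4) {fog, power, alarm, light}: 2/4 true — not all ✓
  (5) {fog, light}: all 2 true ✓
  (6) heat=F, power=F — not both ✓
  (7) fog=T, alarm=F — not both ✓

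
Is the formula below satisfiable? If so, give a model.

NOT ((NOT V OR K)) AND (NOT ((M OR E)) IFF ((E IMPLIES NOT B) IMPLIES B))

E=T; K=F; V=T; M=F; B=F

  NOT ((NOT V OR K)) = True
    NOT V OR K = False
      NOT V = False
  NOT ((M OR E)) IFF ((E IMPLIES NOT B) IMPLIES B) = True
    NOT ((M OR E)) = False
      M OR E = True
    (E IMPLIES NOT B) IMPLIES B = False
      E IMPLIES NOT B = True
        NOT B = True
Both conjuncts True, so the formula holds.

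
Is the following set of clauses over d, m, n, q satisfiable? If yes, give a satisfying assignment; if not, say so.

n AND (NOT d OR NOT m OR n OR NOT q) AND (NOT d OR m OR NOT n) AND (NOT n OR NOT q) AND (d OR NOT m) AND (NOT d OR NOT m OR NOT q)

Unit clause (n) forces n = True.
In (NOT n OR NOT q) only NOT q is left, so q = False.
Set d = True.
  then (NOT d OR m OR NOT n) forces m = True.
Check each clause:
  (n): n holds.
  (NOT d OR NOT m OR n OR NOT q): n holds.
  (NOT d OR m OR NOT n): m holds.
  (NOT n OR NOT q): NOT q holds.
  (d OR NOT m): d holds.
  (NOT d OR NOT m OR NOT q): NOT q holds.
All clauses satisfied.

d=T, m=T, n=T, q=F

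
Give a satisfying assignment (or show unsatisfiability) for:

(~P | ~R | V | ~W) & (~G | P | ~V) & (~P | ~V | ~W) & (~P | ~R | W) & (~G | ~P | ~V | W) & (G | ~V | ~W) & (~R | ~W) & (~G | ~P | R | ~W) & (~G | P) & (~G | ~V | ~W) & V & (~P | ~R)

Unit clause (V) forces V = True.
Try G = True:
  (~G | P | ~V) forces P = True.
  (~P | ~V | ~W) forces W = False.
  clause (~G | ~P | ~V | W) is falsified — backtrack.
So G = False.
  then (G | ~V | ~W) forces W = False.
Set R = False.
Set P = False.
All clauses satisfied.

G = False; R = False; P = False; V = True; W = False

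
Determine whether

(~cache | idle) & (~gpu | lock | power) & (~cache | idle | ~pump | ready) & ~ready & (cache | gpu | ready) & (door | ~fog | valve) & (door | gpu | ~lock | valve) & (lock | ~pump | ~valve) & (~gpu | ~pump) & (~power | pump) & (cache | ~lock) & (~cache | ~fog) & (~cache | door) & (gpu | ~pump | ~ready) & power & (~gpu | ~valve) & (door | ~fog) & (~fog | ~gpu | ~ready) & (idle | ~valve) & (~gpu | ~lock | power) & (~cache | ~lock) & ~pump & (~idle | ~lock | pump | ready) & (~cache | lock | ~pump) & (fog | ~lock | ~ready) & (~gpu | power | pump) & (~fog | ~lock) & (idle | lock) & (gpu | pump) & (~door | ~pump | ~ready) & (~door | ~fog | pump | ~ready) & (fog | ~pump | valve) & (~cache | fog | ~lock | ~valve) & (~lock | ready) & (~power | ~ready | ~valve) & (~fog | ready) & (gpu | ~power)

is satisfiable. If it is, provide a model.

Unsatisfiable

Case power = True:
  (~ready) forces ready = False.
  (~power | pump) forces pump = True.
  Clause (~pump) is falsified — contradiction.
Case power = False:
  Clause (power) is falsified — contradiction.
Both cases fail, so the formula is unsatisfiable.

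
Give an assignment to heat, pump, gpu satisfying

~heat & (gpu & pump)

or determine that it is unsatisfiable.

heat = False; pump = True; gpu = True

  ~heat = True
  gpu & pump = True
Both conjuncts True, so the formula holds.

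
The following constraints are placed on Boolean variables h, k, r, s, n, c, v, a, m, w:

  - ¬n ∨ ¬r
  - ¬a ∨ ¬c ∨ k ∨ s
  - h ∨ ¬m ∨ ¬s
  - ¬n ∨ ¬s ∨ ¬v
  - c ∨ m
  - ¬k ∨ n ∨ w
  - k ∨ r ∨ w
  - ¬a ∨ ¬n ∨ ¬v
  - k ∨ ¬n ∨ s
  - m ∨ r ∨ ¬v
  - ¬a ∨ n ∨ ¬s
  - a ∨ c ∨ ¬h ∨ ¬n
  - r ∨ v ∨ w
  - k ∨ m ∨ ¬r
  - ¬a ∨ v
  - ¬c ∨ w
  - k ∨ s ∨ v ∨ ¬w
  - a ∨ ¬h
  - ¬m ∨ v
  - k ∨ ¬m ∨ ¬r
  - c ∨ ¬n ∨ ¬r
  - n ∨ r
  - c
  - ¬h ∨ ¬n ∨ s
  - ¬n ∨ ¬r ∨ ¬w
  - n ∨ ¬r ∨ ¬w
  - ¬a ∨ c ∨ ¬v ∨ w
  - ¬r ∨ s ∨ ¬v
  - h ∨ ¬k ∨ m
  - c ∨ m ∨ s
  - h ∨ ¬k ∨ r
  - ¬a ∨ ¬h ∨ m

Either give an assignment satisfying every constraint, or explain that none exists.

h: False, k: False, r: False, s: True, n: True, c: True, v: False, a: False, m: False, w: True

Unit clause (c) forces c = True.
In (¬c ∨ w) only w is left, so w = True.
Set h = False.
Try k = True:
  (h ∨ ¬k ∨ m) forces m = True.
  (h ∨ ¬m ∨ ¬s) forces s = False.
  (¬m ∨ v) forces v = True.
  (¬r ∨ s ∨ ¬v) forces r = False.
  clause (h ∨ ¬k ∨ r) is falsified — backtrack.
So k = False.
Set r = False.
  then (n ∨ r) forces n = True.
  then (k ∨ ¬n ∨ s) forces s = True.
  then (h ∨ ¬m ∨ ¬s) forces m = False.
  then (¬n ∨ ¬s ∨ ¬v) forces v = False.
  then (¬a ∨ v) forces a = False.
All clauses satisfied.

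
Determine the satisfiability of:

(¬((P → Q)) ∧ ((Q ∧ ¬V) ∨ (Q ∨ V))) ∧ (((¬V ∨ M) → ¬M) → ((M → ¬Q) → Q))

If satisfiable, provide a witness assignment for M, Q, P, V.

M: True, Q: False, P: True, V: True

  ¬((P → Q)) ∧ ((Q ∧ ¬V) ∨ (Q ∨ V)) = True
    ¬((P → Q)) = True
      P → Q = False
    (Q ∧ ¬V) ∨ (Q ∨ V) = True
      Q ∧ ¬V = False
        ¬V = False
      Q ∨ V = True
  ((¬V ∨ M) → ¬M) → ((M → ¬Q) → Q) = True
    (¬V ∨ M) → ¬M = False
      ¬V ∨ M = True
        ¬V = False
      ¬M = False
    (M → ¬Q) → Q = False
      M → ¬Q = True
        ¬Q = True
Both conjuncts True, so the formula holds.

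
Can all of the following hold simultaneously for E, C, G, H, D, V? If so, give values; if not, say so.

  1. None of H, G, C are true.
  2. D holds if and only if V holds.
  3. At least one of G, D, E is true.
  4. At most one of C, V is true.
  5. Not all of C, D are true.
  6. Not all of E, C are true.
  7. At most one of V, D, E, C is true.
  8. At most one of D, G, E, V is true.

E = True, C = False, G = False, H = False, D = False, V = False

  (1) {H, G, C}: 0 true — none ✓
  (2) D=F, V=F — same ✓
  (3) {G, D, E}: 1 true — at least one ✓
  (4) {C, V}: 0 true — at most one ✓
  (5) {C, D}: 0/2 true — not all ✓
  (6) {E, C}: 1/2 true — not all ✓
  (7) {V, D, E, C}: 1 true — at most one ✓
  (8) {D, G, E, V}: 1 true — at most one ✓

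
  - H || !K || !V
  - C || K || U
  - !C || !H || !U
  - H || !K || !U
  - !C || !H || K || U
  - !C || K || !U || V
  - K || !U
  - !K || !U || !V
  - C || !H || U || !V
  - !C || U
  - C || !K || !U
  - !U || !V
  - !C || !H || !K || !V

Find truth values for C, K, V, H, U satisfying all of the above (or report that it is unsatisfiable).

Set C = False.
Try K = False:
  (C || K || U) forces U = True.
  clause (K || !U) is falsified — backtrack.
So K = True.
  then (C || !K || !U) forces U = False.
Try V = True:
  (H || !K || !V) forces H = True.
  clause (C || !H || U || !V) is falsified — backtrack.
So V = False.
Set H = True.
All clauses satisfied.

C = False, K = True, V = False, H = True, U = False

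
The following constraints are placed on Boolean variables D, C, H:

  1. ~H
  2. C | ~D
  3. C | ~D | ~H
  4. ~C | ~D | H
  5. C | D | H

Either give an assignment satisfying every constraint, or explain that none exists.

Unit clause (~H) forces H = False.
Set D = False.
  then (C | D | H) forces C = True.
Check each clause:
  (~H): ~H holds.
  (C | ~D): C holds.
  (C | ~D | ~H): C holds.
  (~C | ~D | H): ~D holds.
  (C | D | H): C holds.
All clauses satisfied.

D = False, C = True, H = False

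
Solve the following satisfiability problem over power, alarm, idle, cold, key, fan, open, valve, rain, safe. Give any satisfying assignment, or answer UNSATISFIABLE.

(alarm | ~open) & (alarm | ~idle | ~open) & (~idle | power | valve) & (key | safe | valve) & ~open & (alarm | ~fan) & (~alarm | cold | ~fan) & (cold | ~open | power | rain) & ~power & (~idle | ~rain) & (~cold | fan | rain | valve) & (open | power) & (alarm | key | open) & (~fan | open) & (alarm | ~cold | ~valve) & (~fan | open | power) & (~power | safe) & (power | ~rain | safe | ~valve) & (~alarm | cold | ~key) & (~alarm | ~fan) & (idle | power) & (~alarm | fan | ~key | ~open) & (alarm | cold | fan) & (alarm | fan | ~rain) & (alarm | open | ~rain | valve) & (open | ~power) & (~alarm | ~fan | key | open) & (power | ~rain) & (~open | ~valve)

No satisfying assignment exists.

Case power = True:
  Clause (~power) is falsified — contradiction.
Case power = False:
  (~open) forces open = False.
  Clause (open | power) is falsified — contradiction.
Both cases fail, so the formula is unsatisfiable.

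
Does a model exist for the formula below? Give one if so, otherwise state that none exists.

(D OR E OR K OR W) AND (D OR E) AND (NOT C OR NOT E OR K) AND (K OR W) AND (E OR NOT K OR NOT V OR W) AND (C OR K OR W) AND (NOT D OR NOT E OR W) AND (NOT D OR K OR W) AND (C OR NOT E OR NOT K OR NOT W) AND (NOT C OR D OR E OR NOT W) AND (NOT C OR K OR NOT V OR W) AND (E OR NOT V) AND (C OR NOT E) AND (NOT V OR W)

Set D = True.
Set E = True.
  then (NOT D OR NOT E OR W) forces W = True.
  then (C OR NOT E) forces C = True.
  then (NOT C OR NOT E OR K) forces K = True.
Set V = False.
All clauses satisfied.

D: True, E: True, C: True, V: False, K: True, W: True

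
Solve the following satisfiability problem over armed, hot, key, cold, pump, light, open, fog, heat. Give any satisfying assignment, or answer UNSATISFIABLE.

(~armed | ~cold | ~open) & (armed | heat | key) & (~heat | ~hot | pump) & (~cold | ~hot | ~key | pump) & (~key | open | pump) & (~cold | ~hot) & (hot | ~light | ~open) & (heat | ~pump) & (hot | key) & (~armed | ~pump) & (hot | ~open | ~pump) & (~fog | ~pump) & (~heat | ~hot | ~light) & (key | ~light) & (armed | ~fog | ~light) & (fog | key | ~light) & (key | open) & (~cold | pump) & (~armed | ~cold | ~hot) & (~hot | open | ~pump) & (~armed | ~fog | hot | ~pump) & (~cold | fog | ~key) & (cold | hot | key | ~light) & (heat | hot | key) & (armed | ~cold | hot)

Set armed = True.
  then (~armed | ~pump) forces pump = False.
  then (~cold | pump) forces cold = False.
Set hot = False.
  then (hot | key) forces key = True.
  then (~key | open | pump) forces open = True.
  then (hot | ~light | ~open) forces light = False.
Set fog = True.
Set heat = True.
All clauses satisfied.

armed = True, hot = False, key = True, cold = False, pump = False, light = False, open = True, fog = True, heat = True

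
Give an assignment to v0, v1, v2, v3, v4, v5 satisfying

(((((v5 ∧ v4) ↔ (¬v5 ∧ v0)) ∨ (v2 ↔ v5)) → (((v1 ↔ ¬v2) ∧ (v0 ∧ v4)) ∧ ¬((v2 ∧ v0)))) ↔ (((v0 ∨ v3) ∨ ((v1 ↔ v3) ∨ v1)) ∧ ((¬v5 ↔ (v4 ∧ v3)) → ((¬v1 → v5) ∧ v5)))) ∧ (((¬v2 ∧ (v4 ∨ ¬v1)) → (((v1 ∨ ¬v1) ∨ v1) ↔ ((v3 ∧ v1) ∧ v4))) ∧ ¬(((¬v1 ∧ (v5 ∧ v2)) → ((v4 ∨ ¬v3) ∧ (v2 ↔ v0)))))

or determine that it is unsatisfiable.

Case v1 = True: the conjunct ¬(((¬v1 ∧ (v5 ∧ v2)) → ((v4 ∨ ¬v3) ∧ (v2 ↔ v0)))) becomes ¬((False → ((v4 ∨ ¬v3) ∧ (v2 ↔ v0)))) = False.
Case v1 = False: the formula simplifies to (((((v5 ∧ v4) ↔ (¬v5 ∧ v0)) ∨ (v2 ↔ v5)) → ((v2 ∧ (v0 ∧ v4)) ∧ ¬((v2 ∧ v0)))) ↔ (((v0 ∨ v3) ∨ ¬v3) ∧ ((¬v5 ↔ (v4 ∧ v3)) → (v5 ∧ v5)))) ∧ (v2 ∧ ¬(((v5 ∧ v2) → ((v4 ∨ ¬v3) ∧ (v2 ↔ v0))))).
  v5 = True: simplifies to (((¬v4 ∨ v2) → ((v2 ∧ (v0 ∧ v4)) ∧ ¬((v2 ∧ v0)))) ↔ ((v0 ∨ v3) ∨ ¬v3)) ∧ (v2 ∧ ¬((v2 → ((v4 ∨ ¬v3) ∧ (v2 ↔ v0))))).
    v2 = True: simplifies to (((v0 ∧ v4) ∧ ¬v0) ↔ ((v0 ∨ v3) ∨ ¬v3)) ∧ ¬(((v4 ∨ ¬v3) ∧ v0)).
      v0 = True: the conjunct ((v0 ∧ v4) ∧ ¬v0) ↔ ((v0 ∨ v3) ∨ ¬v3) becomes (v4 ∧ False) ↔ (True ∨ ¬v3) = False.
      v0 = False: simplifies to ¬((v3 ∨ ¬v3)).
        v3 = True: this becomes ¬((True ∨ False)) = False.
        v3 = False: this becomes ¬((False ∨ True)) = False.
    v2 = False: the conjunct v2 is False.
  v5 = False: the conjunct ¬(((v5 ∧ v2) → ((v4 ∨ ¬v3) ∧ (v2 ↔ v0)))) becomes ¬((False → ((v4 ∨ ¬v3) ∧ (v2 ↔ v0)))) = False.
Both cases fail — unsatisfiable.

Unsatisfiable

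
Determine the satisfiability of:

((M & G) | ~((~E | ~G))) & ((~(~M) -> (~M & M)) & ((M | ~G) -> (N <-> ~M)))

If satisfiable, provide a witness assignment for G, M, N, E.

G: True, M: False, N: False, E: True

  (M & G) | ~((~E | ~G)) = True
    M & G = False
    ~((~E | ~G)) = True
      ~E | ~G = False
        ~E = False
        ~G = False
  (~(~M) -> (~M & M)) & ((M | ~G) -> (N <-> ~M)) = True
    ~(~M) -> (~M & M) = True
      ~(~M) = False
        ~M = True
      ~M & M = False
        ~M = True
    (M | ~G) -> (N <-> ~M) = True
      M | ~G = False
        ~G = False
      N <-> ~M = False
        ~M = True
Both conjuncts True, so the formula holds.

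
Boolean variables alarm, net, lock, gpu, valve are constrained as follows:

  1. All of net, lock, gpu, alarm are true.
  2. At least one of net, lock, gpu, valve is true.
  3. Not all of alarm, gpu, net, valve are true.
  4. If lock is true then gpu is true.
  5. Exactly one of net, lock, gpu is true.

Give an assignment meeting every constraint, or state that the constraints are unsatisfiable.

The formula is unsatisfiable.

Case lock = True:
  (1) forces net = True.
  Constraint (5) is violated (net=T, lock=T) — contradiction.
Case lock = False:
  Constraint (1) is violated (lock=F) — contradiction.
Both cases fail — unsatisfiable.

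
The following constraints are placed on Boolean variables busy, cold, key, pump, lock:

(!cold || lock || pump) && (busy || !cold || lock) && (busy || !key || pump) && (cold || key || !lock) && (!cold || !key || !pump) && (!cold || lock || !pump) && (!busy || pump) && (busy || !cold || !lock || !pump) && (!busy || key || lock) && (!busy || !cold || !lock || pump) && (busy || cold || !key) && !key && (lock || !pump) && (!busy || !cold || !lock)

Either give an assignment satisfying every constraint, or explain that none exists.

busy=F; cold=F; key=F; pump=F; lock=F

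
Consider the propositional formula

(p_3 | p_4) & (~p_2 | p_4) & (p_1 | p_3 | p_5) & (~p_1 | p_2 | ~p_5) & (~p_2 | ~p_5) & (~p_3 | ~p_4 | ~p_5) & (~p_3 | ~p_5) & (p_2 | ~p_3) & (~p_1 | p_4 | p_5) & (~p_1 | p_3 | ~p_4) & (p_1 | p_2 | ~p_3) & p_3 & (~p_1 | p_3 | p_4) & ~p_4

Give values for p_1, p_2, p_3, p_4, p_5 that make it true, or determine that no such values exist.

UNSATISFIABLE

Case p_2 = True:
  (~p_2 | p_4) forces p_4 = True.
  Clause (~p_4) is falsified — contradiction.
Case p_2 = False:
  (p_2 | ~p_3) forces p_3 = False.
  Clause (p_3) is falsified — contradiction.
Both cases fail, so the formula is unsatisfiable.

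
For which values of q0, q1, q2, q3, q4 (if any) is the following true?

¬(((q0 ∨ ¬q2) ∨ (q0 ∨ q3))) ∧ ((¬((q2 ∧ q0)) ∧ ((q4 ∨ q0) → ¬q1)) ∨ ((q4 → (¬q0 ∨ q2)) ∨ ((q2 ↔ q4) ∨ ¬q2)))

q0=F, q1=T, q2=T, q3=F, q4=T

  ¬(((q0 ∨ ¬q2) ∨ (q0 ∨ q3))) = True
    (q0 ∨ ¬q2) ∨ (q0 ∨ q3) = False
      q0 ∨ ¬q2 = False
        ¬q2 = False
      q0 ∨ q3 = False
  (¬((q2 ∧ q0)) ∧ ((q4 ∨ q0) → ¬q1)) ∨ ((q4 → (¬q0 ∨ q2)) ∨ ((q2 ↔ q4) ∨ ¬q2)) = True
    ¬((q2 ∧ q0)) ∧ ((q4 ∨ q0) → ¬q1) = False
      ¬((q2 ∧ q0)) = True
        q2 ∧ q0 = False
      (q4 ∨ q0) → ¬q1 = False
        q4 ∨ q0 = True
        ¬q1 = False
    (q4 → (¬q0 ∨ q2)) ∨ ((q2 ↔ q4) ∨ ¬q2) = True
      q4 → (¬q0 ∨ q2) = True
        ¬q0 ∨ q2 = True
          ¬q0 = True
      (q2 ↔ q4) ∨ ¬q2 = True
        q2 ↔ q4 = True
        ¬q2 = False
Both conjuncts True, so the formula holds.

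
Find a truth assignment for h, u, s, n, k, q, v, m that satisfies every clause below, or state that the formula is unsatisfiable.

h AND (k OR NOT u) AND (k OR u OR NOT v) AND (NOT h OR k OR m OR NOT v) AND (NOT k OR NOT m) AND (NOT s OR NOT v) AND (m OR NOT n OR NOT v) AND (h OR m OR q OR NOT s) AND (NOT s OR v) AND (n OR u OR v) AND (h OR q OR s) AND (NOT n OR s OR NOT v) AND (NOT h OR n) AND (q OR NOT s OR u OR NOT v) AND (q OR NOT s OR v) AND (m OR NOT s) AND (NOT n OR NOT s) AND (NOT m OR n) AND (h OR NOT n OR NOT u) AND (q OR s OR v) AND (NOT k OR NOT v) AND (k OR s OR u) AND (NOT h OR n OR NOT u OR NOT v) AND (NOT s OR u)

Unit clause (h) forces h = True.
In (NOT h OR n) only n is left, so n = True.
In (NOT n OR NOT s) only NOT s is left, so s = False.
In (NOT n OR s OR NOT v) only NOT v is left, so v = False.
In (q OR s OR v) only q is left, so q = True.
Set u = True.
  then (k OR NOT u) forces k = True.
  then (NOT k OR NOT m) forces m = False.
All clauses satisfied.

h = True, u = True, s = False, n = True, k = True, q = True, v = False, m = False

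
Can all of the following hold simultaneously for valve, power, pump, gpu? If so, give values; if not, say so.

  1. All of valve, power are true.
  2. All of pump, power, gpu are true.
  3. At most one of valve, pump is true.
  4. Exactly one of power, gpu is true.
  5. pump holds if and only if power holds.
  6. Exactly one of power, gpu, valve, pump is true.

Unsatisfiable — no assignment works.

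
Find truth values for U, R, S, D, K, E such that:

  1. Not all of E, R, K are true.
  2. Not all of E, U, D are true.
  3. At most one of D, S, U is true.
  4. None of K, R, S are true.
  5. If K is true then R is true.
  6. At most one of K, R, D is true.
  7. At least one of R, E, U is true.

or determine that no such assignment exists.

U = False, R = False, S = False, D = False, K = False, E = True

  (1) {E, R, K}: 1/3 true — not all ✓
  (2) {E, U, D}: 1/3 true — not all ✓
  (3) {D, S, U}: 0 true — at most one ✓
  (4) {K, R, S}: 0 true — none ✓
  (5) K=F ⇒ R: vacuous ✓
  (6) {K, R, D}: 0 true — at most one ✓
  (7) {R, E, U}: 1 true — at least one ✓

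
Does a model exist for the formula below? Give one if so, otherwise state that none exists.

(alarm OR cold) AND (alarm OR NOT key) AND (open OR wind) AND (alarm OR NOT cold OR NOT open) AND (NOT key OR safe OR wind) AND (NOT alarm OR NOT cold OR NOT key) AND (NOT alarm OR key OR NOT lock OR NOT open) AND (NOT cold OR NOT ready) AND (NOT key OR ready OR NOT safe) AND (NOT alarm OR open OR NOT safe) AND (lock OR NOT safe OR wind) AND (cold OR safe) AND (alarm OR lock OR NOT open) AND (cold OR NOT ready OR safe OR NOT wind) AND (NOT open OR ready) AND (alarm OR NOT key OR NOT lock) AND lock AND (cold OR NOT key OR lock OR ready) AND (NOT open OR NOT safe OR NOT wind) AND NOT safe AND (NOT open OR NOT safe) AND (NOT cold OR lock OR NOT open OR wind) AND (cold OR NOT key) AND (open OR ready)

Case safe = True:
  Clause (NOT safe) is falsified — contradiction.
Case safe = False:
  (cold OR safe) forces cold = True.
  (NOT cold OR NOT ready) forces ready = False.
  (NOT open OR ready) forces open = False.
  Clause (open OR ready) is falsified — contradiction.
Both cases fail, so the formula is unsatisfiable.

UNSATISFIABLE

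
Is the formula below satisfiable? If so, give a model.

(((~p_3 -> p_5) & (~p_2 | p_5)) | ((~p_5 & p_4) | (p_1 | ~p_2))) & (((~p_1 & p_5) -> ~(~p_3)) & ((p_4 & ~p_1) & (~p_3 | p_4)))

p_1 = False, p_2 = True, p_3 = True, p_4 = True, p_5 = True

  ((~p_3 -> p_5) & (~p_2 | p_5)) | ((~p_5 & p_4) | (p_1 | ~p_2)) = True
    (~p_3 -> p_5) & (~p_2 | p_5) = True
      ~p_3 -> p_5 = True
        ~p_3 = False
      ~p_2 | p_5 = True
        ~p_2 = False
    (~p_5 & p_4) | (p_1 | ~p_2) = False
      ~p_5 & p_4 = False
        ~p_5 = False
      p_1 | ~p_2 = False
        ~p_2 = False
  ((~p_1 & p_5) -> ~(~p_3)) & ((p_4 & ~p_1) & (~p_3 | p_4)) = True
    (~p_1 & p_5) -> ~(~p_3) = True
      ~p_1 & p_5 = True
        ~p_1 = True
      ~(~p_3) = True
        ~p_3 = False
    (p_4 & ~p_1) & (~p_3 | p_4) = True
      p_4 & ~p_1 = True
        ~p_1 = True
      ~p_3 | p_4 = True
        ~p_3 = False
Both conjuncts True, so the formula holds.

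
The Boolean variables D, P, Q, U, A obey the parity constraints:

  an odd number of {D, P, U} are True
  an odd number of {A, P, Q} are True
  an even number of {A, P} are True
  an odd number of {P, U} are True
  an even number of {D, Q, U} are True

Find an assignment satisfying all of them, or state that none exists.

D=F, P=F, Q=T, U=T, A=F

{D, P, U}: 1 true → odd ✓
{A, P, Q}: 1 true → odd ✓
{A, P}: 0 true → even ✓
{P, U}: 1 true → odd ✓
{D, Q, U}: 2 true → even ✓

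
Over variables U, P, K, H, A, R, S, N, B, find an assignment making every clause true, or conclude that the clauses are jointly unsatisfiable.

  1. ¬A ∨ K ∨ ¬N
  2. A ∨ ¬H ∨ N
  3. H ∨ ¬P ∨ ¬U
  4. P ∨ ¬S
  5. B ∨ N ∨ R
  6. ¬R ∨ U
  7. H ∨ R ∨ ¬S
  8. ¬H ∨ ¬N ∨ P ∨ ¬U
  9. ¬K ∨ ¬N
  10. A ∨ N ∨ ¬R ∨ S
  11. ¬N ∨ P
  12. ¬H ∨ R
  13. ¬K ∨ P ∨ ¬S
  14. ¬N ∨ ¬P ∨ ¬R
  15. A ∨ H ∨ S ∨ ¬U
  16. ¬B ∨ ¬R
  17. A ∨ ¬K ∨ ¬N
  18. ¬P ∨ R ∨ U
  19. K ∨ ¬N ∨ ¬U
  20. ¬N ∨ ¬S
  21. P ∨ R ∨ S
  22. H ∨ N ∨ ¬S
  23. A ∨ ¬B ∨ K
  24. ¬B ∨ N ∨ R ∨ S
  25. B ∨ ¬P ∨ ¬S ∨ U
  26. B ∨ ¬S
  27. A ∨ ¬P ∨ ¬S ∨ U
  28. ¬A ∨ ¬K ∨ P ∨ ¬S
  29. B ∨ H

Try U = False:
  (¬R ∨ U) forces R = False.
  (¬H ∨ R) forces H = False.
  (H ∨ R ∨ ¬S) forces S = False.
  (¬P ∨ R ∨ U) forces P = False.
  clause (P ∨ R ∨ S) is falsified — backtrack.
So U = True.
Set P = True.
  then (H ∨ ¬P ∨ ¬U) forces H = True.
  then (¬H ∨ R) forces R = True.
  then (¬N ∨ ¬P ∨ ¬R) forces N = False.
  then (¬B ∨ ¬R) forces B = False.
  then (B ∨ ¬S) forces S = False.
  then (A ∨ ¬H ∨ N) forces A = True.
Set K = True.
All clauses satisfied.

U = True, P = True, K = True, H = True, A = True, R = True, S = False, N = False, B = False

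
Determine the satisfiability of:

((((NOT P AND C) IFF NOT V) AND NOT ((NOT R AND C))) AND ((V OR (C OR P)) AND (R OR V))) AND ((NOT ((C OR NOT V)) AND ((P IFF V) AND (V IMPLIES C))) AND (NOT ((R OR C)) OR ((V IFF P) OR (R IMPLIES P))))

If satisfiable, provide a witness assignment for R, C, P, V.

UNSATISFIABLE

Case V = True: the formula simplifies to (NOT ((NOT P AND C)) AND NOT ((NOT R AND C))) AND ((NOT C AND (P AND C)) AND (NOT ((R OR C)) OR (P OR (R IMPLIES P)))).
  C = True: the conjunct NOT C is False.
  C = False: the conjunct C is False.
Case V = False: the conjunct NOT ((C OR NOT V)) becomes NOT ((C OR True)) = False.
Both cases fail — unsatisfiable.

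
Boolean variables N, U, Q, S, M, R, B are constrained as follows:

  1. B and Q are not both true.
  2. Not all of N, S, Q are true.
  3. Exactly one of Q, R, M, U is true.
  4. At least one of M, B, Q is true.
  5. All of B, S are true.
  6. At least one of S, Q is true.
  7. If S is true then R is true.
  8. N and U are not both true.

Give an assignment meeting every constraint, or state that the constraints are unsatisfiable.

N = False; U = False; Q = False; S = True; M = False; R = True; B = True

  (1) B=T, Q=F — not both ✓
  (2) {N, S, Q}: 1/3 true — not all ✓
  (3) {Q, R, M, U}: 1 true — exactly one ✓
  (4) {M, B, Q}: 1 true — at least one ✓
  (5) {B, S}: all 2 true ✓
  (6) {S, Q}: 1 true — at least one ✓
  (7) S=T ⇒ R: T ✓
  (8) N=F, U=F — not both ✓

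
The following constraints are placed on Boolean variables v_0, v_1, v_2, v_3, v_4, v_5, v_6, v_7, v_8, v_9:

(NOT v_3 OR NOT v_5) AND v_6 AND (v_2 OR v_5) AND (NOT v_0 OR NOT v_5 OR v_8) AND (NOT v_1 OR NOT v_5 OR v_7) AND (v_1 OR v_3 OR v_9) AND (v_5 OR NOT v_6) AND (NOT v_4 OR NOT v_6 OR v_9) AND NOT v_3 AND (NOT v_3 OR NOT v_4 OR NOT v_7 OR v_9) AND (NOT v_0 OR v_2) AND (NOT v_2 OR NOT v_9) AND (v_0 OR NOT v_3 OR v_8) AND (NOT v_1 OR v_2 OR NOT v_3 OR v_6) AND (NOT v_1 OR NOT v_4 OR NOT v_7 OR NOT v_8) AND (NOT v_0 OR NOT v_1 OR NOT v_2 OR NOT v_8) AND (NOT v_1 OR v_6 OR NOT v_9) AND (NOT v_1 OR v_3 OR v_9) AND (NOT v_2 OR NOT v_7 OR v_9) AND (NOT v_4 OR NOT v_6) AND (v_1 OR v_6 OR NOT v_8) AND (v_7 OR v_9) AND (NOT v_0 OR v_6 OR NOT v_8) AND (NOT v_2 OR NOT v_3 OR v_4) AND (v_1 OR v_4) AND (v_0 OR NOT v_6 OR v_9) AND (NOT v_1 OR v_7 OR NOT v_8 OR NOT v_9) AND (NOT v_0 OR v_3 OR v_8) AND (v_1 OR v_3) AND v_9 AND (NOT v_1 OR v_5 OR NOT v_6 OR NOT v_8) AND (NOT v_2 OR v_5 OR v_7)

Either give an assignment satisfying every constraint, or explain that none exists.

v_0 = False, v_1 = True, v_2 = False, v_3 = False, v_4 = False, v_5 = True, v_6 = True, v_7 = True, v_8 = True, v_9 = True

Unit clause (v_6) forces v_6 = True.
In (v_5 OR NOT v_6) only v_5 is left, so v_5 = True.
Unit clause (NOT v_3) forces v_3 = False.
In (NOT v_4 OR NOT v_6) only NOT v_4 is left, so v_4 = False.
In (v_1 OR v_4) only v_1 is left, so v_1 = True.
Unit clause (v_9) forces v_9 = True.
In (NOT v_1 OR NOT v_5 OR v_7) only v_7 is left, so v_7 = True.
In (NOT v_2 OR NOT v_9) only NOT v_2 is left, so v_2 = False.
In (NOT v_0 OR v_2) only NOT v_0 is left, so v_0 = False.
Set v_8 = True.
All clauses satisfied.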